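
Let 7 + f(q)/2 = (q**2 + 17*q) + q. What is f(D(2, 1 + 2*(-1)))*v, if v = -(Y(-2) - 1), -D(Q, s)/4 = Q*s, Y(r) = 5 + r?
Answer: -804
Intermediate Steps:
D(Q, s) = -4*Q*s
f(q) = -14 + 2*q**2 + 36*q (f(q) = -14 + 2*((q**2 + 17*q) + q) = -14 + 2*(q**2 + 18*q) = -14 + (2*q**2 + 36*q) = -14 + 2*q**2 + 36*q)
v = -2 (v = -((5 - 2) - 1) = -(3 - 1) = -1*2 = -2)
f(D(2, 1 + 2*(-1)))*v = (-14 + 2*(-4*2*(1 + 2*(-1)))**2 + 36*(-4*2*(1 + 2*(-1))))*(-2) = (-14 + 2*(-4*2*(1 - 2))**2 + 36*(-4*2*(1 - 2)))*(-2) = (-14 + 2*(-4*2*(-1))**2 + 36*(-4*2*(-1)))*(-2) = (-14 + 2*8**2 + 36*8)*(-2) = (-14 + 2*64 + 288)*(-2) = (-14 + 128 + 288)*(-2) = 402*(-2) = -804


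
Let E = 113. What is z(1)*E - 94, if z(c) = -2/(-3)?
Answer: -56/3 ≈ -18.667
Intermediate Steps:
z(c) = ⅔ (z(c) = -2*(-⅓) = ⅔)
z(1)*E - 94 = (⅔)*113 - 94 = 226/3 - 94 = -56/3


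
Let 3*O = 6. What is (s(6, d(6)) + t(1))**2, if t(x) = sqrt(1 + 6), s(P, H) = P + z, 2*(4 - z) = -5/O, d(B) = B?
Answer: 2137/16 + 45*sqrt(7)/2 ≈ 193.09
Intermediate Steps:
O = 2 (O = (1/3)*6 = 2)
z = 21/4 (z = 4 - (-5)/(2*2) = 4 - 1/2*(-5/2) = 4 + 5/4 = 21/4 ≈ 5.2500)
s(P, H) = 21/4 + P (s(P, H) = P + 21/4 = 21/4 + P)
t(x) = sqrt(7)
(s(6, d(6)) + t(1))**2 = ((21/4 + 6) + sqrt(7))**2 = (45/4 + sqrt(7))**2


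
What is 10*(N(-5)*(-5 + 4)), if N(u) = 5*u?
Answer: 250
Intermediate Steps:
10*(N(-5)*(-5 + 4)) = 10*((5*(-5))*(-5 + 4)) = 10*(-25*(-1)) = 10*25 = 250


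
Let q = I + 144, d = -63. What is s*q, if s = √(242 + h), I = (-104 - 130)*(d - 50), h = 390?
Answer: 53172*√158 ≈ 6.6836e+5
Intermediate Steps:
I = 26442 (I = (-104 - 130)*(-63 - 50) = -234*(-113) = 26442)
s = 2*√158 (s = √(242 + 390) = √632 = 2*√158 ≈ 25.140)
q = 26586 (q = 26442 + 144 = 26586)
s*q = (2*√158)*26586 = 53172*√158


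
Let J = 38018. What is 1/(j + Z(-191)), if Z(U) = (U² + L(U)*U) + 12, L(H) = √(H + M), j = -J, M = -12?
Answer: I/(-1525*I + 191*√203) ≈ -0.00015671 + 0.00027965*I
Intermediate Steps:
j = -38018 (j = -1*38018 = -38018)
L(H) = √(-12 + H) (L(H) = √(H - 12) = √(-12 + H))
Z(U) = 12 + U² + U*√(-12 + U) (Z(U) = (U² + √(-12 + U)*U) + 12 = (U² + U*√(-12 + U)) + 12 = 12 + U² + U*√(-12 + U))
1/(j + Z(-191)) = 1/(-38018 + (12 + (-191)² - 191*√(-12 - 191))) = 1/(-38018 + (12 + 36481 - 191*I*√203)) = 1/(-38018 + (36493 - 191*I*√203)) = 1/(-1525 - 191*I*√203)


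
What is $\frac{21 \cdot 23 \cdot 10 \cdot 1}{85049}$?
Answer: $\frac{4830}{85049} \approx 0.056791$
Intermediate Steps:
$\frac{21 \cdot 23 \cdot 10 \cdot 1}{85049} = 483 \cdot 10 \cdot \frac{1}{85049} = 4830 \cdot \frac{1}{85049} = \frac{4830}{85049}$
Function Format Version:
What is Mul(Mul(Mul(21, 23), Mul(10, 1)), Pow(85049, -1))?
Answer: Rational(4830, 85049) ≈ 0.056791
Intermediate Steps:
Mul(Mul(Mul(21, 23), Mul(10, 1)), Pow(85049, -1)) = Mul(Mul(483, 10), Rational(1, 85049)) = Mul(4830, Rational(1, 85049)) = Rational(4830, 85049)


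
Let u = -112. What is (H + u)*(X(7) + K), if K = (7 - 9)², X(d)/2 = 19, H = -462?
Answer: -24108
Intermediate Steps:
X(d) = 38 (X(d) = 2*19 = 38)
K = 4 (K = (-2)² = 4)
(H + u)*(X(7) + K) = (-462 - 112)*(38 + 4) = -574*42 = -24108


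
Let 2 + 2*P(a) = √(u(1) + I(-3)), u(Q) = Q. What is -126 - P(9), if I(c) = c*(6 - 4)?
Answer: -125 - I*√5/2 ≈ -125.0 - 1.118*I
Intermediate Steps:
I(c) = 2*c (I(c) = c*2 = 2*c)
P(a) = -1 + I*√5/2 (P(a) = -1 + √(1 + 2*(-3))/2 = -1 + √(1 - 6)/2 = -1 + √(-5)/2 = -1 + (I*√5)/2 = -1 + I*√5/2)
-126 - P(9) = -126 - (-1 + I*√5/2) = -126 + (1 - I*√5/2) = -125 - I*√5/2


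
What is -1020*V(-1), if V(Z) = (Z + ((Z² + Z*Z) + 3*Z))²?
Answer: -4080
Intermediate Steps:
V(Z) = (2*Z² + 4*Z)² (V(Z) = (Z + ((Z² + Z²) + 3*Z))² = (Z + (2*Z² + 3*Z))² = (2*Z² + 4*Z)²)
-1020*V(-1) = -4080*(-1)²*(2 - 1)² = -4080*1² = -4080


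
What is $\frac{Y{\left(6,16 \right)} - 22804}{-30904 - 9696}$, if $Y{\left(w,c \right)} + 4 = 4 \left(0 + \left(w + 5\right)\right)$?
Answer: $\frac{813}{1450} \approx 0.56069$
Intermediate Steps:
$Y{\left(w,c \right)} = 16 + 4 w$ ($Y{\left(w,c \right)} = -4 + 4 \left(0 + \left(w + 5\right)\right) = -4 + 4 \left(0 + \left(5 + w\right)\right) = -4 + 4 \left(5 + w\right) = -4 + \left(20 + 4 w\right) = 16 + 4 w$)
$\frac{Y{\left(6,16 \right)} - 22804}{-30904 - 9696} = \frac{\left(16 + 4 \cdot 6\right) - 22804}{-30904 - 9696} = \frac{\left(16 + 24\right) - 22804}{-40600} = \left(40 - 22804\right) \left(- \frac{1}{40600}\right) = \left(-22764\right) \left(- \frac{1}{40600}\right) = \frac{813}{1450}$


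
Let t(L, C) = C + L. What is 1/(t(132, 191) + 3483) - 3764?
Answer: -14325783/3806 ≈ -3764.0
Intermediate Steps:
1/(t(132, 191) + 3483) - 3764 = 1/((191 + 132) + 3483) - 3764 = 1/(323 + 3483) - 3764 = 1/3806 - 3764 = -14325783/3806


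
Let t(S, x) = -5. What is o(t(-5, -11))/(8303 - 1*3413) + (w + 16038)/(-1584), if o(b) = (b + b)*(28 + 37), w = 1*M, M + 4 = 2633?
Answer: -279731/23472 ≈ -11.918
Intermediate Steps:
M = 2629 (M = -4 + 2633 = 2629)
w = 2629 (w = 1*2629 = 2629)
o(b) = 130*b (o(b) = (2*b)*65 = 130*b)
o(t(-5, -11))/(8303 - 1*3413) + (w + 16038)/(-1584) = (130*(-5))/(8303 - 1*3413) + (2629 + 16038)/(-1584) = -650/(8303 - 3413) + 18667*(-1/1584) = -650/4890 - 1697/144 = -650*1/4890 - 1697/144 = -65/489 - 1697/144 = -279731/23472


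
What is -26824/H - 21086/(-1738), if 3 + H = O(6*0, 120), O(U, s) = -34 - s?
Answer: 24965307/136433 ≈ 182.99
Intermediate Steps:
H = -157 (H = -3 + (-34 - 1*120) = -3 + (-34 - 120) = -3 - 154 = -157)
-26824/H - 21086/(-1738) = -26824/(-157) - 21086/(-1738) = -26824*(-1/157) - 21086*(-1/1738) = 26824/157 + 10543/869 = 24965307/136433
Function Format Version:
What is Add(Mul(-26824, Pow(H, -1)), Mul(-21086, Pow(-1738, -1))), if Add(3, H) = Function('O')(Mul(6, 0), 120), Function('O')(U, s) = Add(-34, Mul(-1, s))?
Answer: Rational(24965307, 136433) ≈ 182.99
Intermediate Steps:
H = -157 (H = Add(-3, Add(-34, Mul(-1, 120))) = Add(-3, Add(-34, -120)) = Add(-3, -154) = -157)
Add(Mul(-26824, Pow(H, -1)), Mul(-21086, Pow(-1738, -1))) = Add(Mul(-26824, Pow(-157, -1)), Mul(-21086, Pow(-1738, -1))) = Add(Mul(-26824, Rational(-1, 157)), Mul(-21086, Rational(-1, 1738))) = Add(Rational(26824, 157), Rational(10543, 869)) = Rational(24965307, 136433)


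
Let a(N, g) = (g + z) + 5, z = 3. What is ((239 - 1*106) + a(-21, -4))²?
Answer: 18769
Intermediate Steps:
a(N, g) = 8 + g (a(N, g) = (g + 3) + 5 = (3 + g) + 5 = 8 + g)
((239 - 1*106) + a(-21, -4))² = ((239 - 1*106) + (8 - 4))² = ((239 - 106) + 4)² = (133 + 4)² = 137² = 18769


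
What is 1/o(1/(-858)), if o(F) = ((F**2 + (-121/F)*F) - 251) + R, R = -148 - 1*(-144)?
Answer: -736164/276797663 ≈ -0.0026596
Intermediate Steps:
R = -4 (R = -148 + 144 = -4)
o(F) = -376 + F**2 (o(F) = ((F**2 + (-121/F)*F) - 251) - 4 = ((F**2 - 121) - 251) - 4 = ((-121 + F**2) - 251) - 4 = (-372 + F**2) - 4 = -376 + F**2)
1/o(1/(-858)) = 1/(-376 + (1/(-858))**2) = 1/(-376 + (-1/858)**2) = 1/(-376 + 1/736164) = 1/(-276797663/736164) = -736164/276797663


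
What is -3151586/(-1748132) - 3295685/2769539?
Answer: 1483573964217/2420759875574 ≈ 0.61285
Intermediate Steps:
-3151586/(-1748132) - 3295685/2769539 = -3151586*(-1/1748132) - 3295685*1/2769539 = 1575793/874066 - 3295685/2769539 = 1483573964217/2420759875574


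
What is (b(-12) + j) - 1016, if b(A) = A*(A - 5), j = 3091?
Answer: 2279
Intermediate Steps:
b(A) = A*(-5 + A)
(b(-12) + j) - 1016 = (-12*(-5 - 12) + 3091) - 1016 = (-12*(-17) + 3091) - 1016 = (204 + 3091) - 1016 = 3295 - 1016 = 2279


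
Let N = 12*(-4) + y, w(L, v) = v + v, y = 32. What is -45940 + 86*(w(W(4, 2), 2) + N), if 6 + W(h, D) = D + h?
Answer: -46972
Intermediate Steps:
W(h, D) = -6 + D + h (W(h, D) = -6 + (D + h) = -6 + D + h)
w(L, v) = 2*v
N = -16 (N = 12*(-4) + 32 = -48 + 32 = -16)
-45940 + 86*(w(W(4, 2), 2) + N) = -45940 + 86*(2*2 - 16) = -45940 + 86*(4 - 16) = -45940 + 86*(-12) = -45940 - 1032 = -46972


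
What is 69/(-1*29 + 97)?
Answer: 69/68 ≈ 1.0147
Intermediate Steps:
69/(-1*29 + 97) = 69/(-29 + 97) = 69/68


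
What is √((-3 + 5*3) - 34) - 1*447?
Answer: -447 + I*√22 ≈ -447.0 + 4.6904*I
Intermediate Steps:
√((-3 + 5*3) - 34) - 1*447 = √((-3 + 15) - 34) - 447 = √(12 - 34) - 447 = √(-22) - 447 = I*√22 - 447 = -447 + I*√22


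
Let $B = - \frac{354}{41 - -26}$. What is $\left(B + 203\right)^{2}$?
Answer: $\frac{175483009}{4489} \approx 39092.0$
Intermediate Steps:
$B = - \frac{354}{67}$ ($B = - \frac{354}{41 + 26} = - \frac{354}{67} \approx -5.2836$)
$\left(B + 203\right)^{2} = \left(- \frac{354}{67} + 203\right)^{2} = \left(\frac{13247}{67}\right)^{2} = \frac{175483009}{4489}$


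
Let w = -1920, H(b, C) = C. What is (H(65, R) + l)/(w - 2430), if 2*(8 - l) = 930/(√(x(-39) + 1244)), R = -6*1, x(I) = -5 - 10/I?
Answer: -1/2175 + 31*√1884909/14015990 ≈ 0.0025768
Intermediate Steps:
x(I) = -5 - 10/I
R = -6
l = 8 - 465*√1884909/48331 (l = 8 - 465/(√((-5 - 10/(-39)) + 1244)) = 8 - 465/(√((-5 - 10*(-1/39)) + 1244)) = 8 - 465/(√((-5 + 10/39) + 1244)) = 8 - 465/(√(-185/39 + 1244)) = 8 - 465/(√(48331/39)) = 8 - 465/(√1884909/39) = 8 - 465*√1884909/48331 ≈ -5.2091)
(H(65, R) + l)/(w - 2430) = (-6 + (8 - 465*√1884909/48331))/(-1920 - 2430) = (2 - 465*√1884909/48331)/(-4350) = (2 - 465*√1884909/48331)*(-1/4350) = -1/2175 + 31*√1884909/14015990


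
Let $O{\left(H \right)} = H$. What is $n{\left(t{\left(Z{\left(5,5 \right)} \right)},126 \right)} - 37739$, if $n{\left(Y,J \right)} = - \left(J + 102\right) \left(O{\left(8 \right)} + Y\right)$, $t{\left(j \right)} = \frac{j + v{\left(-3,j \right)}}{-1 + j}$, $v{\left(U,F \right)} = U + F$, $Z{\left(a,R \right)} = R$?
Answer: $-39962$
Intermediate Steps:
$v{\left(U,F \right)} = F + U$
$t{\left(j \right)} = \frac{-3 + 2 j}{-1 + j}$ ($t{\left(j \right)} = \frac{j + \left(j - 3\right)}{-1 + j} = \frac{j + \left(-3 + j\right)}{-1 + j} = \frac{-3 + 2 j}{-1 + j}$)
$n{\left(Y,J \right)} = - \left(8 + Y\right) \left(102 + J\right)$ ($n{\left(Y,J \right)} = - \left(J + 102\right) \left(8 + Y\right) = - \left(102 + J\right) \left(8 + Y\right) = - \left(8 + Y\right) \left(102 + J\right)$)
$n{\left(t{\left(Z{\left(5,5 \right)} \right)},126 \right)} - 37739 = \left(-816 - 102 \frac{-3 + 2 \cdot 5}{-1 + 5} - 1008 - 126 \frac{-3 + 2 \cdot 5}{-1 + 5}\right) - 37739 = \left(-816 - 102 \frac{-3 + 10}{4} - 1008 - 126 \frac{-3 + 10}{4}\right) - 37739 = \left(-816 - 102 \cdot \frac{1}{4} \cdot 7 - 1008 - 126 \cdot \frac{1}{4} \cdot 7\right) - 37739 = \left(-816 - \frac{357}{2} - 1008 - 126 \cdot \frac{7}{4}\right) - 37739 = \left(-816 - \frac{357}{2} - 1008 - \frac{441}{2}\right) - 37739 = -2223 - 37739 = -39962$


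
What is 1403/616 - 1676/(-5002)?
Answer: 4025111/1540616 ≈ 2.6127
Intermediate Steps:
1403/616 - 1676/(-5002) = 1403*(1/616) - 1676*(-1/5002) = 1403/616 + 838/2501 = 4025111/1540616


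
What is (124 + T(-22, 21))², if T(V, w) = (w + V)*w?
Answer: 10609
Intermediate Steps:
T(V, w) = w*(V + w) (T(V, w) = (V + w)*w = w*(V + w))
(124 + T(-22, 21))² = (124 + 21*(-22 + 21))² = (124 + 21*(-1))² = (124 - 21)² = 103² = 10609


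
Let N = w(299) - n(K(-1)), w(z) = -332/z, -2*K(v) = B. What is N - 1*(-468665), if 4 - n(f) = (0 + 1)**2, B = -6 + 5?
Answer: 140129606/299 ≈ 4.6866e+5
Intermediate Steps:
B = -1
K(v) = 1/2 (K(v) = -1/2*(-1) = 1/2)
n(f) = 3 (n(f) = 4 - (0 + 1)**2 = 4 - 1*1**2 = 4 - 1*1 = 4 - 1 = 3)
N = -1229/299 (N = -332/299 - 1*3 = -332*1/299 - 3 = -332/299 - 3 = -1229/299 ≈ -4.1104)
N - 1*(-468665) = -1229/299 - 1*(-468665) = -1229/299 + 468665 = 140129606/299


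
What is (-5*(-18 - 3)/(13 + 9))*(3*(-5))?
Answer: -1575/22 ≈ -71.591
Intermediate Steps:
(-5*(-18 - 3)/(13 + 9))*(3*(-5)) = -(-105)/22*(-15) = -5*(-21/22)*(-15) = (105/22)*(-15) = -1575/22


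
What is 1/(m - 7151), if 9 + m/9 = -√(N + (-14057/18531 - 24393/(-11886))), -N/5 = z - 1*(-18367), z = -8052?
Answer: -58996905856/460744414191899 + 3*I*√30889614471950056634/460744414191899 ≈ -0.00012805 + 3.6188e-5*I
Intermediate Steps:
N = -51575 (N = -5*(-8052 - 1*(-18367)) = -5*(-8052 + 18367) = -5*10315 = -51575)
m = -81 - 3*I*√30889614471950056634/8157758 (m = -81 + 9*(-√(-51575 + (-14057/18531 - 24393/(-11886)))) = -81 + 9*(-√(-51575 + (-14057*1/18531 - 24393*(-1/11886)))) = -81 + 9*(-√(-51575 + (-14057/18531 + 8131/3962))) = -81 + 9*(-√(-51575 + 94981727/73419822)) = -81 + 9*(-√(-3786532337923/73419822)) = -81 + 9*(-I*√30889614471950056634/24473274) = -81 - 3*I*√30889614471950056634/8157758 ≈ -81.0 - 2043.9*I)
1/(m - 7151) = 1/((-81 - 3*I*√30889614471950056634/8157758) - 7151) = 1/(-7232 - 3*I*√30889614471950056634/8157758)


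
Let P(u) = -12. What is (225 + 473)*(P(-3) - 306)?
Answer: -221964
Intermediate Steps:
(225 + 473)*(P(-3) - 306) = (225 + 473)*(-12 - 306) = 698*(-318) = -221964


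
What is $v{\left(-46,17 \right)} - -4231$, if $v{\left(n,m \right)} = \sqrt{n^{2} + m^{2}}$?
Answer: $4231 + \sqrt{2405} \approx 4280.0$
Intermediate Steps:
$v{\left(n,m \right)} = \sqrt{m^{2} + n^{2}}$
$v{\left(-46,17 \right)} - -4231 = \sqrt{17^{2} + \left(-46\right)^{2}} - -4231 = \sqrt{289 + 2116} + 4231 = \sqrt{2405} + 4231 = 4231 + \sqrt{2405}$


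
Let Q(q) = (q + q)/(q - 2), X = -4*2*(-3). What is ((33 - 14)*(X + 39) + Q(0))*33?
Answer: 39501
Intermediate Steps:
X = 24 (X = -8*(-3) = 24)
Q(q) = 2*q/(-2 + q) (Q(q) = (2*q)/(-2 + q) = 2*q/(-2 + q))
((33 - 14)*(X + 39) + Q(0))*33 = ((33 - 14)*(24 + 39) + 2*0/(-2 + 0))*33 = (19*63 + 2*0/(-2))*33 = (1197 + 2*0*(-½))*33 = (1197 + 0)*33 = 1197*33 = 39501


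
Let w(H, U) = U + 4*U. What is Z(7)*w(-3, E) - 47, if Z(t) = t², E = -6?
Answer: -1517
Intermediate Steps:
w(H, U) = 5*U
Z(7)*w(-3, E) - 47 = 7²*(5*(-6)) - 47 = 49*(-30) - 47 = -1470 - 47 = -1517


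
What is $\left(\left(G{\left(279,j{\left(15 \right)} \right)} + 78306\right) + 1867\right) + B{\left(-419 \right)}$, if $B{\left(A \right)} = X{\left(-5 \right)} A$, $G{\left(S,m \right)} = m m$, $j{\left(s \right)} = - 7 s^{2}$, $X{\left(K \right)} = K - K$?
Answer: $2560798$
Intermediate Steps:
$X{\left(K \right)} = 0$
$G{\left(S,m \right)} = m^{2}$
$B{\left(A \right)} = 0$ ($B{\left(A \right)} = 0 A = 0$)
$\left(\left(G{\left(279,j{\left(15 \right)} \right)} + 78306\right) + 1867\right) + B{\left(-419 \right)} = \left(\left(\left(- 7 \cdot 15^{2}\right)^{2} + 78306\right) + 1867\right) + 0 = \left(\left(\left(\left(-7\right) 225\right)^{2} + 78306\right) + 1867\right) + 0 = \left(\left(\left(-1575\right)^{2} + 78306\right) + 1867\right) + 0 = \left(\left(2480625 + 78306\right) + 1867\right) + 0 = \left(2558931 + 1867\right) + 0 = 2560798 + 0 = 2560798$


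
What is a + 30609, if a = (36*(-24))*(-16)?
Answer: 44433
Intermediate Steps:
a = 13824 (a = -864*(-16) = 13824)
a + 30609 = 13824 + 30609 = 44433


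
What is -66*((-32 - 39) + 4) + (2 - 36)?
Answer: 4388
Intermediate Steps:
-66*((-32 - 39) + 4) + (2 - 36) = -66*(-71 + 4) - 34 = -66*(-67) - 34 = 4422 - 34 = 4388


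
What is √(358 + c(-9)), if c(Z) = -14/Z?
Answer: 2*√809/3 ≈ 18.962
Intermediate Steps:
√(358 + c(-9)) = √(358 - 14/(-9)) = √(358 - 14*(-⅑)) = √(358 + 14/9) = √(3236/9) = 2*√809/3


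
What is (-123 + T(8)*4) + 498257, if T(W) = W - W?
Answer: 498134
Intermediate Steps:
T(W) = 0
(-123 + T(8)*4) + 498257 = (-123 + 0*4) + 498257 = (-123 + 0) + 498257 = -123 + 498257 = 498134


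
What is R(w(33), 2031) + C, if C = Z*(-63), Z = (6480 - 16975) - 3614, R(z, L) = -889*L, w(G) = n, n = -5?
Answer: -916692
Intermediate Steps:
w(G) = -5
Z = -14109 (Z = -10495 - 3614 = -14109)
C = 888867 (C = -14109*(-63) = 888867)
R(w(33), 2031) + C = -889*2031 + 888867 = -1805559 + 888867 = -916692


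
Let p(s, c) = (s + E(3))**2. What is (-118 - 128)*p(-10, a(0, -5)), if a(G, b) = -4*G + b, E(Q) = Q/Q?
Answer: -19926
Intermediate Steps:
E(Q) = 1
a(G, b) = b - 4*G
p(s, c) = (1 + s)**2 (p(s, c) = (s + 1)**2 = (1 + s)**2)
(-118 - 128)*p(-10, a(0, -5)) = (-118 - 128)*(1 - 10)**2 = -246*(-9)**2 = -246*81 = -19926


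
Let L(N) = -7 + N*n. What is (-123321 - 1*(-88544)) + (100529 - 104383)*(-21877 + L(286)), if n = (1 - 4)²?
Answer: 74385963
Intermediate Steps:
n = 9 (n = (-3)² = 9)
L(N) = -7 + 9*N (L(N) = -7 + N*9 = -7 + 9*N)
(-123321 - 1*(-88544)) + (100529 - 104383)*(-21877 + L(286)) = (-123321 - 1*(-88544)) + (100529 - 104383)*(-21877 + (-7 + 9*286)) = (-123321 + 88544) - 3854*(-21877 + (-7 + 2574)) = -34777 - 3854*(-21877 + 2567) = -34777 - 3854*(-19310) = -34777 + 74420740 = 74385963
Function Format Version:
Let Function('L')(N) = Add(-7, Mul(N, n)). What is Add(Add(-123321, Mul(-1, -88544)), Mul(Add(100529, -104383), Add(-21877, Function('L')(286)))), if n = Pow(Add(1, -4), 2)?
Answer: 74385963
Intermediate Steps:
n = 9 (n = Pow(-3, 2) = 9)
Function('L')(N) = Add(-7, Mul(9, N)) (Function('L')(N) = Add(-7, Mul(N, 9)) = Add(-7, Mul(9, N)))
Add(Add(-123321, Mul(-1, -88544)), Mul(Add(100529, -104383), Add(-21877, Function('L')(286)))) = Add(Add(-123321, Mul(-1, -88544)), Mul(Add(100529, -104383), Add(-21877, Add(-7, Mul(9, 286))))) = Add(Add(-123321, 88544), Mul(-3854, Add(-21877, Add(-7, 2574)))) = Add(-34777, Mul(-3854, Add(-21877, 2567))) = Add(-34777, Mul(-3854, -19310)) = Add(-34777, 74420740) = 74385963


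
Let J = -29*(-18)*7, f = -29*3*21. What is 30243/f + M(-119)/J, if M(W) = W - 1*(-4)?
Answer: -60601/3654 ≈ -16.585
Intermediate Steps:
f = -1827 (f = -87*21 = -1827)
J = 3654 (J = 522*7 = 3654)
M(W) = 4 + W (M(W) = W + 4 = 4 + W)
30243/f + M(-119)/J = 30243/(-1827) + (4 - 119)/3654 = 30243*(-1/1827) - 115*1/3654 = -10081/609 - 115/3654 = -60601/3654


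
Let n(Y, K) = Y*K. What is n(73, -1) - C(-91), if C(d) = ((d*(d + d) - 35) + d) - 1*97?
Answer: -16412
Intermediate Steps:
n(Y, K) = K*Y
C(d) = -132 + d + 2*d**2 (C(d) = ((d*(2*d) - 35) + d) - 97 = ((2*d**2 - 35) + d) - 97 = ((-35 + 2*d**2) + d) - 97 = (-35 + d + 2*d**2) - 97 = -132 + d + 2*d**2)
n(73, -1) - C(-91) = -1*73 - (-132 - 91 + 2*(-91)**2) = -73 - (-132 - 91 + 2*8281) = -73 - (-132 - 91 + 16562) = -73 - 1*16339 = -73 - 16339 = -16412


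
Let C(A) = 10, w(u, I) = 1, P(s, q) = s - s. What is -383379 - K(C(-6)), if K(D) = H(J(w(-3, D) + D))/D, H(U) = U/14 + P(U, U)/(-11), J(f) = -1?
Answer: -53673059/140 ≈ -3.8338e+5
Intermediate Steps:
P(s, q) = 0
H(U) = U/14 (H(U) = U/14 + 0/(-11) = U*(1/14) + 0*(-1/11) = U/14 + 0 = U/14)
K(D) = -1/(14*D) (K(D) = ((1/14)*(-1))/D = -1/(14*D))
-383379 - K(C(-6)) = -383379 - (-1)/(14*10) = -383379 - 1*(-1/140) = -383379 + 1/140 = -53673059/140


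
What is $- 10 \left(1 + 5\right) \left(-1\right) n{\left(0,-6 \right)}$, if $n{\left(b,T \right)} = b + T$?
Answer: $-360$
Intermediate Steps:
$n{\left(b,T \right)} = T + b$
$- 10 \left(1 + 5\right) \left(-1\right) n{\left(0,-6 \right)} = - 10 \left(1 + 5\right) \left(-1\right) \left(-6 + 0\right) = - 10 \cdot 6 \left(-1\right) \left(-6\right) = \left(-10\right) \left(-6\right) \left(-6\right) = 60 \left(-6\right) = -360$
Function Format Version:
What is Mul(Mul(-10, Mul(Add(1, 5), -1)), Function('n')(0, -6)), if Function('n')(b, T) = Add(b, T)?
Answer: -360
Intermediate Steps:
Function('n')(b, T) = Add(T, b)
Mul(Mul(-10, Mul(Add(1, 5), -1)), Function('n')(0, -6)) = Mul(Mul(-10, Mul(Add(1, 5), -1)), Add(-6, 0)) = Mul(Mul(-10, Mul(6, -1)), -6) = Mul(Mul(-10, -6), -6) = Mul(60, -6) = -360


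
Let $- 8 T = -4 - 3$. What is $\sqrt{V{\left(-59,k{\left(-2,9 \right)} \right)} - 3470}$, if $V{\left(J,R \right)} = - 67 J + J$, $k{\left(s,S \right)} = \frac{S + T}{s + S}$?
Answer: $2 \sqrt{106} \approx 20.591$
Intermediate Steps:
$T = \frac{7}{8}$ ($T = - \frac{-4 - 3}{8} = \left(- \frac{1}{8}\right) \left(-7\right) = \frac{7}{8} \approx 0.875$)
$k{\left(s,S \right)} = \frac{\frac{7}{8} + S}{S + s}$ ($k{\left(s,S \right)} = \frac{S + \frac{7}{8}}{s + S} = \frac{\frac{7}{8} + S}{S + s}$)
$V{\left(J,R \right)} = - 66 J$
$\sqrt{V{\left(-59,k{\left(-2,9 \right)} \right)} - 3470} = \sqrt{\left(-66\right) \left(-59\right) - 3470} = \sqrt{3894 - 3470} = \sqrt{424} = 2 \sqrt{106}$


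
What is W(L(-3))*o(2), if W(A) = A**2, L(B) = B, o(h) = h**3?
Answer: 72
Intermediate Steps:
W(L(-3))*o(2) = (-3)**2*2**3 = 9*8 = 72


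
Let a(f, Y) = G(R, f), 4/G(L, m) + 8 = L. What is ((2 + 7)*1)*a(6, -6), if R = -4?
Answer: -3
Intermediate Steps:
G(L, m) = 4/(-8 + L)
a(f, Y) = -1/3 (a(f, Y) = 4/(-8 - 4) = 4/(-12) = 4*(-1/12) = -1/3)
((2 + 7)*1)*a(6, -6) = ((2 + 7)*1)*(-1/3) = (9*1)*(-1/3) = 9*(-1/3) = -3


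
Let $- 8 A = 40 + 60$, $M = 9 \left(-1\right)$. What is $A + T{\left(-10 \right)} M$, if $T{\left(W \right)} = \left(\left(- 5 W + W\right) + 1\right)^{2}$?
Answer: $- \frac{30283}{2} \approx -15142.0$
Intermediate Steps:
$M = -9$
$T{\left(W \right)} = \left(1 - 4 W\right)^{2}$ ($T{\left(W \right)} = \left(- 4 W + 1\right)^{2} = \left(1 - 4 W\right)^{2}$)
$A = - \frac{25}{2}$ ($A = - \frac{40 + 60}{8} = \left(- \frac{1}{8}\right) 100 = - \frac{25}{2} \approx -12.5$)
$A + T{\left(-10 \right)} M = - \frac{25}{2} + \left(-1 + 4 \left(-10\right)\right)^{2} \left(-9\right) = - \frac{25}{2} + \left(-1 - 40\right)^{2} \left(-9\right) = - \frac{25}{2} + \left(-41\right)^{2} \left(-9\right) = - \frac{25}{2} + 1681 \left(-9\right) = - \frac{25}{2} - 15129 = - \frac{30283}{2}$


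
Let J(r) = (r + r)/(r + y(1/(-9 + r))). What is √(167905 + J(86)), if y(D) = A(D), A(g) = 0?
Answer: √167907 ≈ 409.76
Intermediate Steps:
y(D) = 0
J(r) = 2 (J(r) = (r + r)/(r + 0) = (2*r)/r = 2)
√(167905 + J(86)) = √(167905 + 2) = √167907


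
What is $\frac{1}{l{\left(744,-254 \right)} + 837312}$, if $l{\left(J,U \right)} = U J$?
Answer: $\frac{1}{648336} \approx 1.5424 \cdot 10^{-6}$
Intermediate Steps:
$l{\left(J,U \right)} = J U$
$\frac{1}{l{\left(744,-254 \right)} + 837312} = \frac{1}{744 \left(-254\right) + 837312} = \frac{1}{-188976 + 837312} = \frac{1}{648336}$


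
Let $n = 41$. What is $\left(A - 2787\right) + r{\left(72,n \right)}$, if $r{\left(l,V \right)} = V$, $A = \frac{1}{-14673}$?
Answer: $- \frac{40292059}{14673} \approx -2746.0$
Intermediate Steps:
$A = - \frac{1}{14673} \approx -6.8152 \cdot 10^{-5}$
$\left(A - 2787\right) + r{\left(72,n \right)} = \left(- \frac{1}{14673} - 2787\right) + 41 = - \frac{40893652}{14673} + 41 = - \frac{40292059}{14673}$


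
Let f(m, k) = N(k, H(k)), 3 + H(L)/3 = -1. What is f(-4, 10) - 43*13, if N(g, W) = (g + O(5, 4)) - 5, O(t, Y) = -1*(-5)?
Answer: -549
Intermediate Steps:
O(t, Y) = 5
H(L) = -12 (H(L) = -9 + 3*(-1) = -9 - 3 = -12)
N(g, W) = g (N(g, W) = (g + 5) - 5 = (5 + g) - 5 = g)
f(m, k) = k
f(-4, 10) - 43*13 = 10 - 43*13 = 10 - 559 = -549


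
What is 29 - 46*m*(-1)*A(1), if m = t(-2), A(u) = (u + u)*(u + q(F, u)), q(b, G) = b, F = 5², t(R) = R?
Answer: -4755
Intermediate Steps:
F = 25
A(u) = 2*u*(25 + u) (A(u) = (u + u)*(u + 25) = (2*u)*(25 + u) = 2*u*(25 + u))
m = -2
29 - 46*m*(-1)*A(1) = 29 - 46*(-2*(-1))*2*1*(25 + 1) = 29 - 92*2*1*26 = 29 - 92*52 = 29 - 46*104 = 29 - 4784 = -4755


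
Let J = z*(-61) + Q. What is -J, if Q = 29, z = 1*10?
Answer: 581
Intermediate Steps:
z = 10
J = -581 (J = 10*(-61) + 29 = -610 + 29 = -581)
-J = -1*(-581) = 581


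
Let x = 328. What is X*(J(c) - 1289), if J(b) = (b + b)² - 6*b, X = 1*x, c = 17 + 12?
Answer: 623528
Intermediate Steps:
c = 29
X = 328 (X = 1*328 = 328)
J(b) = -6*b + 4*b² (J(b) = (2*b)² - 6*b = 4*b² - 6*b = -6*b + 4*b²)
X*(J(c) - 1289) = 328*(2*29*(-3 + 2*29) - 1289) = 328*(2*29*(-3 + 58) - 1289) = 328*(2*29*55 - 1289) = 328*(3190 - 1289) = 328*1901 = 623528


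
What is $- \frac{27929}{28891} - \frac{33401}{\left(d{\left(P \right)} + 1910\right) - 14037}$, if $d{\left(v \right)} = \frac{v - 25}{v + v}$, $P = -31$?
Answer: $\frac{19415874560}{10860386919} \approx 1.7878$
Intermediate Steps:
$d{\left(v \right)} = \frac{-25 + v}{2 v}$
$- \frac{27929}{28891} - \frac{33401}{\left(d{\left(P \right)} + 1910\right) - 14037} = - \frac{27929}{28891} - \frac{33401}{\left(\frac{-25 - 31}{2 \left(-31\right)} + 1910\right) - 14037} = \left(-27929\right) \frac{1}{28891} - \frac{33401}{\left(\frac{1}{2} \left(- \frac{1}{31}\right) \left(-56\right) + 1910\right) - 14037} = - \frac{27929}{28891} - \frac{33401}{\left(\frac{28}{31} + 1910\right) - 14037} = - \frac{27929}{28891} - \frac{33401}{\frac{59238}{31} - 14037} = - \frac{27929}{28891} - \frac{33401}{- \frac{375909}{31}} = - \frac{27929}{28891} - - \frac{1035431}{375909} = - \frac{27929}{28891} + \frac{1035431}{375909} = \frac{19415874560}{10860386919}$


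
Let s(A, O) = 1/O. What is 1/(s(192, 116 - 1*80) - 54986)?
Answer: -36/1979495 ≈ -1.8186e-5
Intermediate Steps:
1/(s(192, 116 - 1*80) - 54986) = 1/(1/(116 - 1*80) - 54986) = 1/(1/(116 - 80) - 54986) = 1/(1/36 - 54986) = 1/(-1979495/36) = -36/1979495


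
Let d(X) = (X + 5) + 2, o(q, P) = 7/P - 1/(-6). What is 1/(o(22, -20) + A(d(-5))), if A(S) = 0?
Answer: -60/11 ≈ -5.4545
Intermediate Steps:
o(q, P) = ⅙ + 7/P (o(q, P) = 7/P - 1*(-⅙) = 7/P + ⅙ = ⅙ + 7/P)
d(X) = 7 + X (d(X) = (5 + X) + 2 = 7 + X)
1/(o(22, -20) + A(d(-5))) = 1/((⅙)*(42 - 20)/(-20) + 0) = 1/((⅙)*(-1/20)*22 + 0) = 1/(-11/60 + 0) = 1/(-11/60) = -60/11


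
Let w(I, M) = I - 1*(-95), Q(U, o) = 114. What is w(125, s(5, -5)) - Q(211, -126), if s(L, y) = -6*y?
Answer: 106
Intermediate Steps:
w(I, M) = 95 + I (w(I, M) = I + 95 = 95 + I)
w(125, s(5, -5)) - Q(211, -126) = (95 + 125) - 1*114 = 220 - 114 = 106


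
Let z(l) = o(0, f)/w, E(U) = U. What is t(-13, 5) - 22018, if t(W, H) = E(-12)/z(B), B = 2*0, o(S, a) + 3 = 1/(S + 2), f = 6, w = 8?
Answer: -109898/5 ≈ -21980.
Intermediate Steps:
o(S, a) = -3 + 1/(2 + S) (o(S, a) = -3 + 1/(S + 2) = -3 + 1/(2 + S))
B = 0
z(l) = -5/16 (z(l) = ((-5 - 3*0)/(2 + 0))/8 = ((-5 + 0)/2)*(⅛) = ((½)*(-5))*(⅛) = -5/2*⅛ = -5/16)
t(W, H) = 192/5 (t(W, H) = -12/(-5/16) = -12*(-16/5) = 192/5)
t(-13, 5) - 22018 = 192/5 - 22018 = -109898/5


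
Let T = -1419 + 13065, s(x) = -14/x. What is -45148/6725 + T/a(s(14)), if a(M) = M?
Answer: -78364498/6725 ≈ -11653.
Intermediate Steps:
T = 11646
-45148/6725 + T/a(s(14)) = -45148/6725 + 11646/((-14/14)) = -45148*1/6725 + 11646/((-14*1/14)) = -45148/6725 + 11646/(-1) = -45148/6725 + 11646*(-1) = -45148/6725 - 11646 = -78364498/6725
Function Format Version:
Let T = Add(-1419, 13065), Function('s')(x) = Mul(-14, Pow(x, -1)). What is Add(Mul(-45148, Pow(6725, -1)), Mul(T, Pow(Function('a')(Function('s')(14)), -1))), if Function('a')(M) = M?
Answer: Rational(-78364498, 6725) ≈ -11653.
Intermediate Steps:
T = 11646
Add(Mul(-45148, Pow(6725, -1)), Mul(T, Pow(Function('a')(Function('s')(14)), -1))) = Add(Mul(-45148, Pow(6725, -1)), Mul(11646, Pow(Mul(-14, Pow(14, -1)), -1))) = Add(Mul(-45148, Rational(1, 6725)), Mul(11646, Pow(Mul(-14, Rational(1, 14)), -1))) = Add(Rational(-45148, 6725), Mul(11646, Pow(-1, -1))) = Add(Rational(-45148, 6725), Mul(11646, -1)) = Add(Rational(-45148, 6725), -11646) = Rational(-78364498, 6725)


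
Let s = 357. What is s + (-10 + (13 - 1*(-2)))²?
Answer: 382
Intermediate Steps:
s + (-10 + (13 - 1*(-2)))² = 357 + (-10 + (13 - 1*(-2)))² = 357 + (-10 + (13 + 2))² = 357 + (-10 + 15)² = 357 + 5² = 357 + 25 = 382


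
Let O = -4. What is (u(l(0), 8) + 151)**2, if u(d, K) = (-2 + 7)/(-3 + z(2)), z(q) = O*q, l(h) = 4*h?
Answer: 2742336/121 ≈ 22664.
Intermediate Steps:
z(q) = -4*q
u(d, K) = -5/11 (u(d, K) = (-2 + 7)/(-3 - 4*2) = 5/(-3 - 8) = 5/(-11) = 5*(-1/11) = -5/11)
(u(l(0), 8) + 151)**2 = (-5/11 + 151)**2 = (1656/11)**2 = 2742336/121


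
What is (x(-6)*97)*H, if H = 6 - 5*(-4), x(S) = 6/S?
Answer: -2522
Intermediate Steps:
H = 26 (H = 6 + 20 = 26)
(x(-6)*97)*H = ((6/(-6))*97)*26 = ((6*(-1/6))*97)*26 = -1*97*26 = -97*26 = -2522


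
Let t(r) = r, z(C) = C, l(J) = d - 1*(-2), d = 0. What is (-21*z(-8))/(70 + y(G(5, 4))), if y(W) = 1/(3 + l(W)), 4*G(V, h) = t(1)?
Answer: 280/117 ≈ 2.3932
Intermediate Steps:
l(J) = 2 (l(J) = 0 - 1*(-2) = 0 + 2 = 2)
G(V, h) = ¼ (G(V, h) = (¼)*1 = ¼)
y(W) = ⅕ (y(W) = 1/(3 + 2) = 1/5 = ⅕)
(-21*z(-8))/(70 + y(G(5, 4))) = (-21*(-8))/(70 + ⅕) = 168/(351/5) = 168*(5/351) = 280/117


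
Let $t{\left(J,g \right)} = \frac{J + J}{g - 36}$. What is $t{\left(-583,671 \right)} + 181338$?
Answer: $\frac{115148464}{635} \approx 1.8134 \cdot 10^{5}$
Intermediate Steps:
$t{\left(J,g \right)} = \frac{2 J}{-36 + g}$
$t{\left(-583,671 \right)} + 181338 = 2 \left(-583\right) \frac{1}{-36 + 671} + 181338 = 2 \left(-583\right) \frac{1}{635} + 181338 = - \frac{1166}{635} + 181338 = \frac{115148464}{635}$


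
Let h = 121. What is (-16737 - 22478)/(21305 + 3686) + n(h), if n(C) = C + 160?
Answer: 6983256/24991 ≈ 279.43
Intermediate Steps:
n(C) = 160 + C
(-16737 - 22478)/(21305 + 3686) + n(h) = (-16737 - 22478)/(21305 + 3686) + (160 + 121) = -39215/24991 + 281 = 6983256/24991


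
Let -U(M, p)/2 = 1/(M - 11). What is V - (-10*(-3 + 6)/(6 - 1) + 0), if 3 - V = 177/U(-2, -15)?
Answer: -2283/2 ≈ -1141.5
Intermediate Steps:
U(M, p) = -2/(-11 + M) (U(M, p) = -2/(M - 11) = -2/(-11 + M))
V = -2295/2 (V = 3 - 177/((-2/(-11 - 2))) = 3 - 177/((-2/(-13))) = 3 - 177/((-2*(-1/13))) = 3 - 177/2/13 = 3 - 177*13/2 = 3 - 1*2301/2 = 3 - 2301/2 = -2295/2 ≈ -1147.5)
V - (-10*(-3 + 6)/(6 - 1) + 0) = -2295/2 - (-10*(-3 + 6)/(6 - 1) + 0) = -2295/2 - (-30/5 + 0) = -2295/2 - (-10*3/5 + 0) = -2295/2 - (-6 + 0) = -2295/2 - 1*(-6) = -2295/2 + 6 = -2283/2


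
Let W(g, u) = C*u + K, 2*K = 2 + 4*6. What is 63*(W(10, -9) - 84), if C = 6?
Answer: -7875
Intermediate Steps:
K = 13 (K = (2 + 4*6)/2 = (2 + 24)/2 = (½)*26 = 13)
W(g, u) = 13 + 6*u (W(g, u) = 6*u + 13 = 13 + 6*u)
63*(W(10, -9) - 84) = 63*((13 + 6*(-9)) - 84) = 63*((13 - 54) - 84) = 63*(-41 - 84) = 63*(-125) = -7875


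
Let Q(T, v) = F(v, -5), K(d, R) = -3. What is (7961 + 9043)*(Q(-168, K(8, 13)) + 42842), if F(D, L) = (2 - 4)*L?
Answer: 728655408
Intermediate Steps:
F(D, L) = -2*L
Q(T, v) = 10 (Q(T, v) = -2*(-5) = 10)
(7961 + 9043)*(Q(-168, K(8, 13)) + 42842) = (7961 + 9043)*(10 + 42842) = 17004*42852 = 728655408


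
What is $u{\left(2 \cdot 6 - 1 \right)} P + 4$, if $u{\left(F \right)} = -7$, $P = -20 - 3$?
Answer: $165$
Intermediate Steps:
$P = -23$
$u{\left(2 \cdot 6 - 1 \right)} P + 4 = \left(-7\right) \left(-23\right) + 4 = 161 + 4 = 165$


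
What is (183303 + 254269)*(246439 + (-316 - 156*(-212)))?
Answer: 122167914540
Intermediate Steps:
(183303 + 254269)*(246439 + (-316 - 156*(-212))) = 437572*(246439 + (-316 + 33072)) = 437572*(246439 + 32756) = 437572*279195 = 122167914540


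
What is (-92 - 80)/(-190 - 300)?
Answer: 86/245 ≈ 0.35102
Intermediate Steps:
(-92 - 80)/(-190 - 300) = -172/(-490) = -172*(-1/490) = 86/245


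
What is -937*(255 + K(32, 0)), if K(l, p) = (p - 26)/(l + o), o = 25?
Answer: -13594933/57 ≈ -2.3851e+5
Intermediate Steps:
K(l, p) = (-26 + p)/(25 + l) (K(l, p) = (p - 26)/(l + 25) = (-26 + p)/(25 + l))
-937*(255 + K(32, 0)) = -937*(255 + (-26 + 0)/(25 + 32)) = -937*(255 - 26/57) = -937*14509/57 = -13594933/57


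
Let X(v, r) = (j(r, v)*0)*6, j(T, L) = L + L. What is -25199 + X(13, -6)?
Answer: -25199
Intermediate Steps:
j(T, L) = 2*L
X(v, r) = 0 (X(v, r) = ((2*v)*0)*6 = 0*6 = 0)
-25199 + X(13, -6) = -25199 + 0 = -25199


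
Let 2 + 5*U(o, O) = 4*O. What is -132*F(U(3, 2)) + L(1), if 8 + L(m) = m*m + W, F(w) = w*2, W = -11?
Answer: -1674/5 ≈ -334.80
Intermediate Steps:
U(o, O) = -⅖ + 4*O/5 (U(o, O) = -⅖ + (4*O)/5 = -⅖ + 4*O/5)
F(w) = 2*w
L(m) = -19 + m² (L(m) = -8 + (m*m - 11) = -8 + (m² - 11) = -8 + (-11 + m²) = -19 + m²)
-132*F(U(3, 2)) + L(1) = -264*(-⅖ + (⅘)*2) + (-19 + 1²) = -264*(-⅖ + 8/5) + (-19 + 1) = -264*6/5 - 18 = -132*12/5 - 18 = -1584/5 - 18 = -1674/5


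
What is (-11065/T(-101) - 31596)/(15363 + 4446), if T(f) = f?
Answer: -3180131/2000709 ≈ -1.5895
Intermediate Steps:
(-11065/T(-101) - 31596)/(15363 + 4446) = (-11065/(-101) - 31596)/(15363 + 4446) = (-11065*(-1/101) - 31596)/19809 = (11065/101 - 31596)*(1/19809) = -3180131/101*1/19809 = -3180131/2000709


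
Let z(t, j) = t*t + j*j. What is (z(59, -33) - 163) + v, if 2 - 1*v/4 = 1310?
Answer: -825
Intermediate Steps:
v = -5232 (v = 8 - 4*1310 = 8 - 5240 = -5232)
z(t, j) = j² + t² (z(t, j) = t² + j² = j² + t²)
(z(59, -33) - 163) + v = (((-33)² + 59²) - 163) - 5232 = ((1089 + 3481) - 163) - 5232 = (4570 - 163) - 5232 = 4407 - 5232 = -825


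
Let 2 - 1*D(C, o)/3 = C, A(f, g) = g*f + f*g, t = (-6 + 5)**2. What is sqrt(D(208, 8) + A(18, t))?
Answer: I*sqrt(582) ≈ 24.125*I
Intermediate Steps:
t = 1 (t = (-1)**2 = 1)
A(f, g) = 2*f*g (A(f, g) = f*g + f*g = 2*f*g)
D(C, o) = 6 - 3*C
sqrt(D(208, 8) + A(18, t)) = sqrt((6 - 3*208) + 2*18*1) = sqrt((6 - 624) + 36) = sqrt(-618 + 36) = sqrt(-582) = I*sqrt(582)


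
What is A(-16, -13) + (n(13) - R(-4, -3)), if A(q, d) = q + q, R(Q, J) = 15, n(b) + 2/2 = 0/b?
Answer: -48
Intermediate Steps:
n(b) = -1 (n(b) = -1 + 0/b = -1 + 0 = -1)
A(q, d) = 2*q
A(-16, -13) + (n(13) - R(-4, -3)) = 2*(-16) + (-1 - 1*15) = -32 + (-1 - 15) = -32 - 16 = -48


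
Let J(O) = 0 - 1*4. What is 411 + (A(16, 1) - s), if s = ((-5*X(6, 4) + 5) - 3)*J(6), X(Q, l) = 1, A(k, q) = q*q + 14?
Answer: 414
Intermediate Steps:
A(k, q) = 14 + q² (A(k, q) = q² + 14 = 14 + q²)
J(O) = -4 (J(O) = 0 - 4 = -4)
s = 12 (s = ((-5*1 + 5) - 3)*(-4) = ((-5 + 5) - 3)*(-4) = (0 - 3)*(-4) = -3*(-4) = 12)
411 + (A(16, 1) - s) = 411 + ((14 + 1²) - 1*12) = 411 + ((14 + 1) - 12) = 411 + (15 - 12) = 411 + 3 = 414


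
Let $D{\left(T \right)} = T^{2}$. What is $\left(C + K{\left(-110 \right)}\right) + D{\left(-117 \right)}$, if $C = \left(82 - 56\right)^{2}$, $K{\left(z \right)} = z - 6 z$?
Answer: $14915$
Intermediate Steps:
$K{\left(z \right)} = - 5 z$
$C = 676$ ($C = 26^{2} = 676$)
$\left(C + K{\left(-110 \right)}\right) + D{\left(-117 \right)} = \left(676 - -550\right) + \left(-117\right)^{2} = \left(676 + 550\right) + 13689 = 1226 + 13689 = 14915$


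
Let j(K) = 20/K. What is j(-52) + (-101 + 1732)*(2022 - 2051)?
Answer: -614892/13 ≈ -47299.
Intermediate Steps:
j(-52) + (-101 + 1732)*(2022 - 2051) = 20/(-52) + (-101 + 1732)*(2022 - 2051) = 20*(-1/52) + 1631*(-29) = -5/13 - 47299 = -614892/13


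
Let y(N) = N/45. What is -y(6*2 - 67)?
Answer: 11/9 ≈ 1.2222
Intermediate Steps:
y(N) = N/45 (y(N) = N*(1/45) = N/45)
-y(6*2 - 67) = -(6*2 - 67)/45 = -(12 - 67)/45 = -(-55)/45 = -1*(-11/9) = 11/9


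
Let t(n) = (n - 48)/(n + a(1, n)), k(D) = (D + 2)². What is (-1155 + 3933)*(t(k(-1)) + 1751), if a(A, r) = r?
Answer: 4798995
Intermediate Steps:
k(D) = (2 + D)²
t(n) = (-48 + n)/(2*n) (t(n) = (n - 48)/(n + n) = (-48 + n)/((2*n)) = (-48 + n)*(1/(2*n)) = (-48 + n)/(2*n))
(-1155 + 3933)*(t(k(-1)) + 1751) = (-1155 + 3933)*((-48 + (2 - 1)²)/(2*((2 - 1)²)) + 1751) = 2778*((-48 + 1²)/(2*(1²)) + 1751) = 2778*((½)*(-48 + 1)/1 + 1751) = 2778*((½)*1*(-47) + 1751) = 2778*(-47/2 + 1751) = 2778*(3455/2) = 4798995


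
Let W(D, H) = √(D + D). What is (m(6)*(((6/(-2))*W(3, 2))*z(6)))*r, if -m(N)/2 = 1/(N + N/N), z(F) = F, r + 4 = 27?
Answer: 828*√6/7 ≈ 289.74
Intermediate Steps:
r = 23 (r = -4 + 27 = 23)
m(N) = -2/(1 + N) (m(N) = -2/(N + N/N) = -2/(N + 1) = -2/(1 + N))
W(D, H) = √2*√D (W(D, H) = √(2*D) = √2*√D)
(m(6)*(((6/(-2))*W(3, 2))*z(6)))*r = ((-2/(1 + 6))*(((6/(-2))*(√2*√3))*6))*23 = ((-2/7)*(((6*(-½))*√6)*6))*23 = ((-2*⅐)*(-3*√6*6))*23 = -(-36)*√6/7*23 = (36*√6/7)*23 = 828*√6/7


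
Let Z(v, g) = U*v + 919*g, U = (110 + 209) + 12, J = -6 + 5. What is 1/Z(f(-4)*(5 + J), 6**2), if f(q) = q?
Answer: 1/27788 ≈ 3.5987e-5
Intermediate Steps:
J = -1
U = 331 (U = 319 + 12 = 331)
Z(v, g) = 331*v + 919*g
1/Z(f(-4)*(5 + J), 6**2) = 1/(331*(-4*(5 - 1)) + 919*6**2) = 1/(331*(-4*4) + 919*36) = 1/(331*(-16) + 33084) = 1/(-5296 + 33084) = 1/27788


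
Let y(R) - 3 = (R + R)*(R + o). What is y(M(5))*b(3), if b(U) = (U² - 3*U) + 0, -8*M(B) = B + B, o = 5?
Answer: 0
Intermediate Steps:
M(B) = -B/4 (M(B) = -(B + B)/8 = -B/4)
b(U) = U² - 3*U
y(R) = 3 + 2*R*(5 + R) (y(R) = 3 + (R + R)*(R + 5) = 3 + (2*R)*(5 + R) = 3 + 2*R*(5 + R))
y(M(5))*b(3) = (3 + 2*(-¼*5)² + 10*(-¼*5))*(3*(-3 + 3)) = (3 + 2*(-5/4)² + 10*(-5/4))*(3*0) = (3 + 2*(25/16) - 25/2)*0 = (3 + 25/8 - 25/2)*0 = -51/8*0 = 0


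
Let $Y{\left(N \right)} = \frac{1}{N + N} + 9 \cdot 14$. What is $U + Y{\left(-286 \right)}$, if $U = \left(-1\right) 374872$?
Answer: $- \frac{214354713}{572} \approx -3.7475 \cdot 10^{5}$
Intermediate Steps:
$U = -374872$
$Y{\left(N \right)} = 126 + \frac{1}{2 N}$ ($Y{\left(N \right)} = \frac{1}{2 N} + 126 = 126 + \frac{1}{2 N}$)
$U + Y{\left(-286 \right)} = -374872 + \left(126 + \frac{1}{2 \left(-286\right)}\right) = -374872 + \left(126 + \frac{1}{2} \left(- \frac{1}{286}\right)\right) = -374872 + \left(126 - \frac{1}{572}\right) = -374872 + \frac{72071}{572} = - \frac{214354713}{572}$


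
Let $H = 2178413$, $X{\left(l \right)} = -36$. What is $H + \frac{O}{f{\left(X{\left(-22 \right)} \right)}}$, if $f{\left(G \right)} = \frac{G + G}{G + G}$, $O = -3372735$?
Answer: $-1194322$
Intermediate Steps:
$f{\left(G \right)} = 1$ ($f{\left(G \right)} = \frac{2 G}{2 G} = 2 G \frac{1}{2 G} = 1$)
$H + \frac{O}{f{\left(X{\left(-22 \right)} \right)}} = 2178413 - \frac{3372735}{1} = 2178413 - 3372735 = -1194322$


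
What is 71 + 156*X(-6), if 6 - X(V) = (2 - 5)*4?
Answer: 2879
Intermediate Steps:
X(V) = 18 (X(V) = 6 - (2 - 5)*4 = 6 - (-3)*4 = 6 - 1*(-12) = 6 + 12 = 18)
71 + 156*X(-6) = 71 + 156*18 = 71 + 2808 = 2879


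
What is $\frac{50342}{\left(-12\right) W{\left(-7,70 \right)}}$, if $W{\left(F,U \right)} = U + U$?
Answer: $- \frac{25171}{840} \approx -29.965$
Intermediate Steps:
$W{\left(F,U \right)} = 2 U$
$\frac{50342}{\left(-12\right) W{\left(-7,70 \right)}} = \frac{50342}{\left(-12\right) 2 \cdot 70} = \frac{50342}{\left(-12\right) 140} = \frac{50342}{-1680} = 50342 \left(- \frac{1}{1680}\right) = - \frac{25171}{840}$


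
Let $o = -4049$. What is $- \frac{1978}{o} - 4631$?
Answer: $- \frac{18748941}{4049} \approx -4630.5$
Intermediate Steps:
$- \frac{1978}{o} - 4631 = - \frac{1978}{-4049} - 4631 = \left(-1978\right) \left(- \frac{1}{4049}\right) - 4631 = \frac{1978}{4049} - 4631 = - \frac{18748941}{4049}$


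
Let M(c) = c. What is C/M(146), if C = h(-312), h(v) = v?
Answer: -156/73 ≈ -2.1370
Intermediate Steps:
C = -312
C/M(146) = -312/146 = -312*1/146 = -156/73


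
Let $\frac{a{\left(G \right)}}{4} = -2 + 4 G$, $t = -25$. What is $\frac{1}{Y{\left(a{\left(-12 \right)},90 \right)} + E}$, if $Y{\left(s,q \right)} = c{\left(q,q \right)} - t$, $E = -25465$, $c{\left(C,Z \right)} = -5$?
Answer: $- \frac{1}{25445} \approx -3.93 \cdot 10^{-5}$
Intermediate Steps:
$a{\left(G \right)} = -8 + 16 G$ ($a{\left(G \right)} = 4 \left(-2 + 4 G\right) = -8 + 16 G$)
$Y{\left(s,q \right)} = 20$ ($Y{\left(s,q \right)} = -5 - -25 = -5 + 25 = 20$)
$\frac{1}{Y{\left(a{\left(-12 \right)},90 \right)} + E} = \frac{1}{20 - 25465} = \frac{1}{-25445} = - \frac{1}{25445}$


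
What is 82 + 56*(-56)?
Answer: -3054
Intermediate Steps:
82 + 56*(-56) = 82 - 3136 = -3054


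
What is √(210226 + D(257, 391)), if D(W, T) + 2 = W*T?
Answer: √310711 ≈ 557.41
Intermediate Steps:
D(W, T) = -2 + T*W (D(W, T) = -2 + W*T = -2 + T*W)
√(210226 + D(257, 391)) = √(210226 + (-2 + 391*257)) = √(210226 + (-2 + 100487)) = √(210226 + 100485) = √310711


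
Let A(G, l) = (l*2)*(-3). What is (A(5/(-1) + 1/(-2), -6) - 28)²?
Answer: 64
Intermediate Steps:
A(G, l) = -6*l (A(G, l) = (2*l)*(-3) = -6*l)
(A(5/(-1) + 1/(-2), -6) - 28)² = (-6*(-6) - 28)² = (36 - 28)² = 8² = 64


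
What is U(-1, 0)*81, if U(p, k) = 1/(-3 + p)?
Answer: -81/4 ≈ -20.250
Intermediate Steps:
U(-1, 0)*81 = 81/(-3 - 1) = 81/(-4) = -¼*81 = -81/4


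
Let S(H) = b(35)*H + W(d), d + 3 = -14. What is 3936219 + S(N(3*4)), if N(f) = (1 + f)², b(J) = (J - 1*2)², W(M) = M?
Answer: 4120243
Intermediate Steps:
d = -17 (d = -3 - 14 = -17)
b(J) = (-2 + J)² (b(J) = (J - 2)² = (-2 + J)²)
S(H) = -17 + 1089*H (S(H) = (-2 + 35)²*H - 17 = 33²*H - 17 = 1089*H - 17 = -17 + 1089*H)
3936219 + S(N(3*4)) = 3936219 + (-17 + 1089*(1 + 3*4)²) = 3936219 + (-17 + 1089*(1 + 12)²) = 3936219 + (-17 + 1089*13²) = 3936219 + (-17 + 1089*169) = 3936219 + (-17 + 184041) = 3936219 + 184024 = 4120243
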